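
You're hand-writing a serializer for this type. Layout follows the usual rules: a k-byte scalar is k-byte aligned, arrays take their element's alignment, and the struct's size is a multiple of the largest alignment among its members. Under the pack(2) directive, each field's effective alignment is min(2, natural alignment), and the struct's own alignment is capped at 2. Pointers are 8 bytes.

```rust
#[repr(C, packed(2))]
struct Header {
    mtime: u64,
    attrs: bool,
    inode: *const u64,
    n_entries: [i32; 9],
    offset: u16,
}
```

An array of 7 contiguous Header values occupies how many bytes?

392

0..8  mtime  (8B, 2-aligned)
8..9  attrs  (1B, 1-aligned)
9..10  -- padding (1B)
10..18  inode  (8B, 2-aligned)
18..54  n_entries  (36B, 2-aligned)
54..56  offset  (2B, 2-aligned)
sizeof = 56, alignof = 2
array of 7: 7 × 56 = 392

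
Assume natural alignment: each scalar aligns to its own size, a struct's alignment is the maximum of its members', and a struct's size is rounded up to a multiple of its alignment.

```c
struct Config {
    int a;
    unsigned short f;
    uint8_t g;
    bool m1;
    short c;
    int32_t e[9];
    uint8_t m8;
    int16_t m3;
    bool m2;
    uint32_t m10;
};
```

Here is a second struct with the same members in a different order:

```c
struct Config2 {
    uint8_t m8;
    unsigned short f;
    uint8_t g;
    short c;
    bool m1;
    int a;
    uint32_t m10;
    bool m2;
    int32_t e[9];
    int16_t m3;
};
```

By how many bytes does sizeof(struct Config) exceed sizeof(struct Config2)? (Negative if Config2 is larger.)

@0: a [4B, align 4] → 4
@4: f [2B, align 2] → 6
@6: g [1B, align 1] → 7
@7: m1 [1B, align 1] → 8
@8: c [2B, align 2] → 10
+2 pad (align 4)
@12: e [36B, align 4] → 48
@48: m8 [1B, align 1] → 49
+1 pad (align 2)
@50: m3 [2B, align 2] → 52
@52: m2 [1B, align 1] → 53
+3 pad (align 4)
@56: m10 [4B, align 4] → 60
size 60, align 4
— Config2 —
@0: m8 [1B, align 1] → 1
+1 pad (align 2)
@2: f [2B, align 2] → 4
@4: g [1B, align 1] → 5
+1 pad (align 2)
@6: c [2B, align 2] → 8
@8: m1 [1B, align 1] → 9
+3 pad (align 4)
@12: a [4B, align 4] → 16
@16: m10 [4B, align 4] → 20
@20: m2 [1B, align 1] → 21
+3 pad (align 4)
@24: e [36B, align 4] → 60
@60: m3 [2B, align 2] → 62
+2 tail pad (align 4)
size 64, align 4
60 − 64 = -4

-4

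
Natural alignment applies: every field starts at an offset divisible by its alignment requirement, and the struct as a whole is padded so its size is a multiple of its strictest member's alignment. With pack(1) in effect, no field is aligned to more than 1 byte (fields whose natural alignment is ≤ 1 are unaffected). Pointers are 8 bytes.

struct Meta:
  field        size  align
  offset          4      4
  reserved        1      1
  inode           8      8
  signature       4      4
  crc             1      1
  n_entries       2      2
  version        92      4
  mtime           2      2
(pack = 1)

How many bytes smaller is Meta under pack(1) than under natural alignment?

6

natural layout:
  @0: offset [4B, align 4] → 4
  @4: reserved [1B, align 1] → 5
  +3 pad (align 8)
  @8: inode [8B, align 8] → 16
  @16: signature [4B, align 4] → 20
  @20: crc [1B, align 1] → 21
  +1 pad (align 2)
  @22: n_entries [2B, align 2] → 24
  @24: version [92B, align 4] → 116
  @116: mtime [2B, align 2] → 118
  +2 tail pad (align 8)
  size 120, align 8
packed(1) layout:
  @0: offset [4B, align 1] → 4
  @4: reserved [1B, align 1] → 5
  @5: inode [8B, align 1] → 13
  @13: signature [4B, align 1] → 17
  @17: crc [1B, align 1] → 18
  @18: n_entries [2B, align 1] → 20
  @20: version [92B, align 1] → 112
  @112: mtime [2B, align 1] → 114
  size 114, align 1
120 − 114 = 6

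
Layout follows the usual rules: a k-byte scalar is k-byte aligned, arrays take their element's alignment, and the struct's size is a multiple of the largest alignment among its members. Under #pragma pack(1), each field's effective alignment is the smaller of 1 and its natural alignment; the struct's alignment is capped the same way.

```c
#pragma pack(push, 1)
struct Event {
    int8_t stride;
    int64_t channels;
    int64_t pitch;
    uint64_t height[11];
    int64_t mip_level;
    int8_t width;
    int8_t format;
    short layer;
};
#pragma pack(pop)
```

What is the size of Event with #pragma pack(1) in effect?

stride at 0 (size 1, align 1) → ends 1
channels at 1 (size 8, align 1) → ends 9
pitch at 9 (size 8, align 1) → ends 17
height at 17 (size 88, align 1) → ends 105
mip_level at 105 (size 8, align 1) → ends 113
width at 113 (size 1, align 1) → ends 114
format at 114 (size 1, align 1) → ends 115
layer at 115 (size 2, align 1) → ends 117
total 117 bytes, alignment 1

117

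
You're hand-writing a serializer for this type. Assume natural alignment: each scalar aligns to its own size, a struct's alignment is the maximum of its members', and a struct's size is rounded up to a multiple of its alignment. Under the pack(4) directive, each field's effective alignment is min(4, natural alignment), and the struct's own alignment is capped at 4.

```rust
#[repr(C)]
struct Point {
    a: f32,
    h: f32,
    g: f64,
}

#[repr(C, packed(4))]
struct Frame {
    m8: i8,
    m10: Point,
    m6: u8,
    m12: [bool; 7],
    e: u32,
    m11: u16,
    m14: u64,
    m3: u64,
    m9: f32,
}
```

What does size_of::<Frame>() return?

56

Point: 0..4  a  (4B, 4-aligned); 4..8  h  (4B, 4-aligned); 8..16  g  (8B, 8-aligned); sizeof = 16, alignof = 8
0..1  m8  (1B, 1-aligned)
1..4  -- padding (3B)
4..20  m10  (16B, 4-aligned)
20..21  m6  (1B, 1-aligned)
21..28  m12  (7B, 1-aligned)
28..32  e  (4B, 4-aligned)
32..34  m11  (2B, 2-aligned)
34..36  -- padding (2B)
36..44  m14  (8B, 4-aligned)
44..52  m3  (8B, 4-aligned)
52..56  m9  (4B, 4-aligned)
sizeof = 56, alignof = 4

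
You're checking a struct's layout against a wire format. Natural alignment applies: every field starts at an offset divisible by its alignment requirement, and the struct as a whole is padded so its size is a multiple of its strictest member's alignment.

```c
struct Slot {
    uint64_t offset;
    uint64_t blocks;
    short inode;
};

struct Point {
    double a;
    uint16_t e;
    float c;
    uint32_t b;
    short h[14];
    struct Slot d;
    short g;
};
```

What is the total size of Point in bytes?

Slot: 0..8  offset  (8B, 8-aligned); 8..16  blocks  (8B, 8-aligned); 16..18  inode  (2B, 2-aligned); 18..24  -- tail padding (6B); sizeof = 24, alignof = 8
0..8  a  (8B, 8-aligned)
8..10  e  (2B, 2-aligned)
10..12  -- padding (2B)
12..16  c  (4B, 4-aligned)
16..20  b  (4B, 4-aligned)
20..48  h  (28B, 2-aligned)
48..72  d  (24B, 8-aligned)
72..74  g  (2B, 2-aligned)
74..80  -- tail padding (6B)
sizeof = 80, alignof = 8

80 bytes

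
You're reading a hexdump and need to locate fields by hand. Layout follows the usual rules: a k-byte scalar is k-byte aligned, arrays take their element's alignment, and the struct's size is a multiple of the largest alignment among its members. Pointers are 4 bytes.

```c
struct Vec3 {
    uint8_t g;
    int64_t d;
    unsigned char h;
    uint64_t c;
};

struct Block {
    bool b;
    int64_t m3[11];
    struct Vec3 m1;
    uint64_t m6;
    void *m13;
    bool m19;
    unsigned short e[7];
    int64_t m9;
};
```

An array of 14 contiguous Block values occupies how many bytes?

2352

Vec3: g at 0 (size 1, align 1) → ends 1; pad 7 to align 8 for d; d at 8 (size 8, align 8) → ends 16; h at 16 (size 1, align 1) → ends 17; pad 7 to align 8 for c; c at 24 (size 8, align 8) → ends 32; total 32 bytes, alignment 8
b at 0 (size 1, align 1) → ends 1
pad 7 to align 8 for m3
m3 at 8 (size 88, align 8) → ends 96
m1 at 96 (size 32, align 8) → ends 128
m6 at 128 (size 8, align 8) → ends 136
m13 at 136 (size 4, align 4) → ends 140
m19 at 140 (size 1, align 1) → ends 141
pad 1 to align 2 for e
e at 142 (size 14, align 2) → ends 156
pad 4 to align 8 for m9
m9 at 160 (size 8, align 8) → ends 168
total 168 bytes, alignment 8
array of 14: 14 × 168 = 2352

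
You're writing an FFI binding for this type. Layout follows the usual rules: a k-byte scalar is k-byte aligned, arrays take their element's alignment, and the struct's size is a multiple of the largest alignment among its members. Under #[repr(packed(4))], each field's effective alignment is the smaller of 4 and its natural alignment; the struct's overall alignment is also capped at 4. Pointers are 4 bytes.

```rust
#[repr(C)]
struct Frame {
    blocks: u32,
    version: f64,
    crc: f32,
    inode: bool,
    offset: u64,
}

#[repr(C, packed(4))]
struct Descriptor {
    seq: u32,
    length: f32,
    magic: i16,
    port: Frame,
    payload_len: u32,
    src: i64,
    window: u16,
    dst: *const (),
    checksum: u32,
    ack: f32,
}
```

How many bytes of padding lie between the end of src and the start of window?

0

Frame: @0: blocks [4B, align 4] → 4; +4 pad (align 8); @8: version [8B, align 8] → 16; @16: crc [4B, align 4] → 20; @20: inode [1B, align 1] → 21; +3 pad (align 8); @24: offset [8B, align 8] → 32; size 32, align 8
@0: seq [4B, align 4] → 4
@4: length [4B, align 4] → 8
@8: magic [2B, align 2] → 10
+2 pad (align 4)
@12: port [32B, align 4] → 44
@44: payload_len [4B, align 4] → 48
@48: src [8B, align 4] → 56
@56: window [2B, align 2] → 58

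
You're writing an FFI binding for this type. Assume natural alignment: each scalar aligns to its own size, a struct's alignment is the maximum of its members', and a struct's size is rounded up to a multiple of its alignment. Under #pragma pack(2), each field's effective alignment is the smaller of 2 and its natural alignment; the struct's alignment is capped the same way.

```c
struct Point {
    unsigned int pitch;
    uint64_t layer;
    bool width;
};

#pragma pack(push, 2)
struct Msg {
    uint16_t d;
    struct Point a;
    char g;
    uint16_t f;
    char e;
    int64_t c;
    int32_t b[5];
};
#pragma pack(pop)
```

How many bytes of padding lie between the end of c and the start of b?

Point: @0: pitch [4B, align 4] → 4; +4 pad (align 8); @8: layer [8B, align 8] → 16; @16: width [1B, align 1] → 17; +7 tail pad (align 8); size 24, align 8
@0: d [2B, align 2] → 2
@2: a [24B, align 2] → 26
@26: g [1B, align 1] → 27
+1 pad (align 2)
@28: f [2B, align 2] → 30
@30: e [1B, align 1] → 31
+1 pad (align 2)
@32: c [8B, align 2] → 40
@40: b [20B, align 2] → 60

0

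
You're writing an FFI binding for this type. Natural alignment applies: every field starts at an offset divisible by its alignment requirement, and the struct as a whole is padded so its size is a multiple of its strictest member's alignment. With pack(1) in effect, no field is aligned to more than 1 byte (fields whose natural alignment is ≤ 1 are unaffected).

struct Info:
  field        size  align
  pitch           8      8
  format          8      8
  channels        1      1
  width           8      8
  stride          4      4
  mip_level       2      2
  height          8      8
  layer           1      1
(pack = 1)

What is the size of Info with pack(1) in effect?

0..8  pitch  (8B, 1-aligned)
8..16  format  (8B, 1-aligned)
16..17  channels  (1B, 1-aligned)
17..25  width  (8B, 1-aligned)
25..29  stride  (4B, 1-aligned)
29..31  mip_level  (2B, 1-aligned)
31..39  height  (8B, 1-aligned)
39..40  layer  (1B, 1-aligned)
sizeof = 40, alignof = 1

40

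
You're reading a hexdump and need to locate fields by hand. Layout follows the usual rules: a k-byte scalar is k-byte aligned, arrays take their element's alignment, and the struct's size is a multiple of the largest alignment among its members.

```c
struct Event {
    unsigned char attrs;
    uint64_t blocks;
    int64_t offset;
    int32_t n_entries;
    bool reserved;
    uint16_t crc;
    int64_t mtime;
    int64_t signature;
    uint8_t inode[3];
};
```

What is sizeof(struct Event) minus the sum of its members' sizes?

13

@0: attrs [1B, align 1] → 1
+7 pad (align 8)
@8: blocks [8B, align 8] → 16
@16: offset [8B, align 8] → 24
@24: n_entries [4B, align 4] → 28
@28: reserved [1B, align 1] → 29
+1 pad (align 2)
@30: crc [2B, align 2] → 32
@32: mtime [8B, align 8] → 40
@40: signature [8B, align 8] → 48
@48: inode [3B, align 1] → 51
+5 tail pad (align 8)
size 56, align 8
data bytes 43, size 56 → padding 13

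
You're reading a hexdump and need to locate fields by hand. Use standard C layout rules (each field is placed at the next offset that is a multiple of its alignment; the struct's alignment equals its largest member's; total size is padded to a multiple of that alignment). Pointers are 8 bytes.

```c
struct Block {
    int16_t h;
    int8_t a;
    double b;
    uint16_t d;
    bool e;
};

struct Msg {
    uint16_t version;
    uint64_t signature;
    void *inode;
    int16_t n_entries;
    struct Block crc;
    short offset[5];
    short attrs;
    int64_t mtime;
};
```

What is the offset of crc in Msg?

Block: @0: h [2B, align 2] → 2; @2: a [1B, align 1] → 3; +5 pad (align 8); @8: b [8B, align 8] → 16; @16: d [2B, align 2] → 18; @18: e [1B, align 1] → 19; +5 tail pad (align 8); size 24, align 8
@0: version [2B, align 2] → 2
+6 pad (align 8)
@8: signature [8B, align 8] → 16
@16: inode [8B, align 8] → 24
@24: n_entries [2B, align 2] → 26
+6 pad (align 8)
@32: crc [24B, align 8] → 56

32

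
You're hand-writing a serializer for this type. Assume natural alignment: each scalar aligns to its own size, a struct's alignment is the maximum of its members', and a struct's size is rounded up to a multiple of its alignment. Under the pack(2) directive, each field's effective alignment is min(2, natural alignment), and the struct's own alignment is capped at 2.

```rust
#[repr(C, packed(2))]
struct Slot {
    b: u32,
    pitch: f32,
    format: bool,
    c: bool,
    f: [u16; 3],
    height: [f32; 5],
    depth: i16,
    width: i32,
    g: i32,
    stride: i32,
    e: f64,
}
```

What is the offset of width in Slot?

0..4  b  (4B, 2-aligned)
4..8  pitch  (4B, 2-aligned)
8..9  format  (1B, 1-aligned)
9..10  c  (1B, 1-aligned)
10..16  f  (6B, 2-aligned)
16..36  height  (20B, 2-aligned)
36..38  depth  (2B, 2-aligned)
38..42  width  (4B, 2-aligned)

38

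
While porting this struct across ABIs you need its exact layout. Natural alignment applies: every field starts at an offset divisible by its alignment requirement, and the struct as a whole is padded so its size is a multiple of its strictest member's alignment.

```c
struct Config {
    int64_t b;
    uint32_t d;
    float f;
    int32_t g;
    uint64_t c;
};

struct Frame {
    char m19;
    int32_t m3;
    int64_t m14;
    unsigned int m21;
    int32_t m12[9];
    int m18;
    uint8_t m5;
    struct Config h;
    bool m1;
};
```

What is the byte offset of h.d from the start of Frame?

Config: 0..8  b  (8B, 8-aligned); 8..12  d  (4B, 4-aligned); 12..16  f  (4B, 4-aligned); 16..20  g  (4B, 4-aligned); 20..24  -- padding (4B); 24..32  c  (8B, 8-aligned); sizeof = 32, alignof = 8
0..1  m19  (1B, 1-aligned)
1..4  -- padding (3B)
4..8  m3  (4B, 4-aligned)
8..16  m14  (8B, 8-aligned)
16..20  m21  (4B, 4-aligned)
20..56  m12  (36B, 4-aligned)
56..60  m18  (4B, 4-aligned)
60..61  m5  (1B, 1-aligned)
61..64  -- padding (3B)
64..96  h  (32B, 8-aligned)
within Config: d at 8
64 + 8 = 72

72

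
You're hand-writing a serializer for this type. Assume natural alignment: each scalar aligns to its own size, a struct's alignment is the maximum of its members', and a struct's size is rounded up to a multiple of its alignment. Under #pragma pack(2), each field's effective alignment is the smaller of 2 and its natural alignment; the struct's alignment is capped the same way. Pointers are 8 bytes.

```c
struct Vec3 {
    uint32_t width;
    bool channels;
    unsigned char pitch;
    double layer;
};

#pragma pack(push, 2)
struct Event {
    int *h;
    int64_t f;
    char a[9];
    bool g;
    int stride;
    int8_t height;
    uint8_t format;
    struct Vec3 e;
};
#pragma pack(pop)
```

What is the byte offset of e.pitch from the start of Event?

37

Vec3: width at 0 (size 4, align 4) → ends 4; channels at 4 (size 1, align 1) → ends 5; pitch at 5 (size 1, align 1) → ends 6; pad 2 to align 8 for layer; layer at 8 (size 8, align 8) → ends 16; total 16 bytes, alignment 8
h at 0 (size 8, align 2) → ends 8
f at 8 (size 8, align 2) → ends 16
a at 16 (size 9, align 1) → ends 25
g at 25 (size 1, align 1) → ends 26
stride at 26 (size 4, align 2) → ends 30
height at 30 (size 1, align 1) → ends 31
format at 31 (size 1, align 1) → ends 32
e at 32 (size 16, align 2) → ends 48
within Vec3: pitch at 5
32 + 5 = 37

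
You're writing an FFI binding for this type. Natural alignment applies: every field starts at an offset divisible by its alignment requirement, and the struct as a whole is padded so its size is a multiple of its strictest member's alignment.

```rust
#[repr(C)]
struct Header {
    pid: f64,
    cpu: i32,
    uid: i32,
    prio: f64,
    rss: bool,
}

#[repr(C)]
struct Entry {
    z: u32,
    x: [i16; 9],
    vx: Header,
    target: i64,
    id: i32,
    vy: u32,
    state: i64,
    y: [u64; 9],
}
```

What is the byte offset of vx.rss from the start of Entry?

Header: pid at 0 (size 8, align 8) → ends 8; cpu at 8 (size 4, align 4) → ends 12; uid at 12 (size 4, align 4) → ends 16; prio at 16 (size 8, align 8) → ends 24; rss at 24 (size 1, align 1) → ends 25; tail pad 7 to reach multiple of 8; total 32 bytes, alignment 8
z at 0 (size 4, align 4) → ends 4
x at 4 (size 18, align 2) → ends 22
pad 2 to align 8 for vx
vx at 24 (size 32, align 8) → ends 56
within Header: rss at 24
24 + 24 = 48

48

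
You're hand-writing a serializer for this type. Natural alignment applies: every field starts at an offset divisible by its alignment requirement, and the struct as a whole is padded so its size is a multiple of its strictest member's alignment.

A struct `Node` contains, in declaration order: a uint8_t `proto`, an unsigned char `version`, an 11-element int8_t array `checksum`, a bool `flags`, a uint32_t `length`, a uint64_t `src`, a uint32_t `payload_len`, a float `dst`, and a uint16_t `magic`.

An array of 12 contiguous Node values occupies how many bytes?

proto at 0 (size 1, align 1) → ends 1
version at 1 (size 1, align 1) → ends 2
checksum at 2 (size 11, align 1) → ends 13
flags at 13 (size 1, align 1) → ends 14
pad 2 to align 4 for length
length at 16 (size 4, align 4) → ends 20
pad 4 to align 8 for src
src at 24 (size 8, align 8) → ends 32
payload_len at 32 (size 4, align 4) → ends 36
dst at 36 (size 4, align 4) → ends 40
magic at 40 (size 2, align 2) → ends 42
tail pad 6 to reach multiple of 8
total 48 bytes, alignment 8
array of 12: 12 × 48 = 576

576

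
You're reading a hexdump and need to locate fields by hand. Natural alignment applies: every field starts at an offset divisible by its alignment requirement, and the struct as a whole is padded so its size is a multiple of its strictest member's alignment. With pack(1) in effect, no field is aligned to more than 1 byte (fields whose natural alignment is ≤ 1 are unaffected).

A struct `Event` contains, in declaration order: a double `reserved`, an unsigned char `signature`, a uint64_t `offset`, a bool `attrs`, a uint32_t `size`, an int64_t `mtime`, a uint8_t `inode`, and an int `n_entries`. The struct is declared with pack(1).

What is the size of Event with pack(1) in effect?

@0: reserved [8B, align 1] → 8
@8: signature [1B, align 1] → 9
@9: offset [8B, align 1] → 17
@17: attrs [1B, align 1] → 18
@18: size [4B, align 1] → 22
@22: mtime [8B, align 1] → 30
@30: inode [1B, align 1] → 31
@31: n_entries [4B, align 1] → 35
size 35, align 1

35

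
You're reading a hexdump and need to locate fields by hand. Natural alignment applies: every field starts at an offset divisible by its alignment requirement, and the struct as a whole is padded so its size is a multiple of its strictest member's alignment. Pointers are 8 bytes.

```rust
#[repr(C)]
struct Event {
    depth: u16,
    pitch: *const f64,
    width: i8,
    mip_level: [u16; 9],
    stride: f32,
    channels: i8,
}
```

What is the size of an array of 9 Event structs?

432

depth at 0 (size 2, align 2) → ends 2
pad 6 to align 8 for pitch
pitch at 8 (size 8, align 8) → ends 16
width at 16 (size 1, align 1) → ends 17
pad 1 to align 2 for mip_level
mip_level at 18 (size 18, align 2) → ends 36
stride at 36 (size 4, align 4) → ends 40
channels at 40 (size 1, align 1) → ends 41
tail pad 7 to reach multiple of 8
total 48 bytes, alignment 8
array of 9: 9 × 48 = 432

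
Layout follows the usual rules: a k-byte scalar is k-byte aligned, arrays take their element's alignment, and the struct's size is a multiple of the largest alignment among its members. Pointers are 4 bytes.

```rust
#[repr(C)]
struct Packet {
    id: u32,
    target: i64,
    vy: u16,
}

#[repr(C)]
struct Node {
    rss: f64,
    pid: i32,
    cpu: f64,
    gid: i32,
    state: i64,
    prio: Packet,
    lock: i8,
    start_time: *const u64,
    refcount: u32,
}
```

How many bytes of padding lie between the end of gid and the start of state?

Packet: @0: id [4B, align 4] → 4; +4 pad (align 8); @8: target [8B, align 8] → 16; @16: vy [2B, align 2] → 18; +6 tail pad (align 8); size 24, align 8
@0: rss [8B, align 8] → 8
@8: pid [4B, align 4] → 12
+4 pad (align 8)
@16: cpu [8B, align 8] → 24
@24: gid [4B, align 4] → 28
+4 pad (align 8)
@32: state [8B, align 8] → 40

4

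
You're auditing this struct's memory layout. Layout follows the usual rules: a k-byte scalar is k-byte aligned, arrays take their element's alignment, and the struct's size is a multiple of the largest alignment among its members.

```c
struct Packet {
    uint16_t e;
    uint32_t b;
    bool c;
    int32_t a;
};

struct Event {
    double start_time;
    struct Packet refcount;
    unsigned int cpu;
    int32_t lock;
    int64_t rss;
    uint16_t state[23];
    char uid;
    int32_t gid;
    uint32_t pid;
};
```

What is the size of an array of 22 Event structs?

Packet: e at 0 (size 2, align 2) → ends 2; pad 2 to align 4 for b; b at 4 (size 4, align 4) → ends 8; c at 8 (size 1, align 1) → ends 9; pad 3 to align 4 for a; a at 12 (size 4, align 4) → ends 16; total 16 bytes, alignment 4
start_time at 0 (size 8, align 8) → ends 8
refcount at 8 (size 16, align 4) → ends 24
cpu at 24 (size 4, align 4) → ends 28
lock at 28 (size 4, align 4) → ends 32
rss at 32 (size 8, align 8) → ends 40
state at 40 (size 46, align 2) → ends 86
uid at 86 (size 1, align 1) → ends 87
pad 1 to align 4 for gid
gid at 88 (size 4, align 4) → ends 92
pid at 92 (size 4, align 4) → ends 96
total 96 bytes, alignment 8
array of 22: 22 × 96 = 2112

2112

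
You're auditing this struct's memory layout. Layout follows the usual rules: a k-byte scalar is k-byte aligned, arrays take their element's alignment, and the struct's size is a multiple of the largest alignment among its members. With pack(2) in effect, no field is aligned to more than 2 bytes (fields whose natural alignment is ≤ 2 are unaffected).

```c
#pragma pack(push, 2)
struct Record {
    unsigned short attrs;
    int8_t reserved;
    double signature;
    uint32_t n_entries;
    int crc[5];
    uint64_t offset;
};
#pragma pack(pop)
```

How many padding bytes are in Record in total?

0..2  attrs  (2B, 2-aligned)
2..3  reserved  (1B, 1-aligned)
3..4  -- padding (1B)
4..12  signature  (8B, 2-aligned)
12..16  n_entries  (4B, 2-aligned)
16..36  crc  (20B, 2-aligned)
36..44  offset  (8B, 2-aligned)
sizeof = 44, alignof = 2
data bytes 43, size 44 → padding 1

1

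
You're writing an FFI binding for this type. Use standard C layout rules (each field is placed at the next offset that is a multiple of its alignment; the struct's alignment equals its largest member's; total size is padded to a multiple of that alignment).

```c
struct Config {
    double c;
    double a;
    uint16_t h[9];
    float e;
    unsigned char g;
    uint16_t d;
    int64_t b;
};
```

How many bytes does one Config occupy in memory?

@0: c [8B, align 8] → 8
@8: a [8B, align 8] → 16
@16: h [18B, align 2] → 34
+2 pad (align 4)
@36: e [4B, align 4] → 40
@40: g [1B, align 1] → 41
+1 pad (align 2)
@42: d [2B, align 2] → 44
+4 pad (align 8)
@48: b [8B, align 8] → 56
size 56, align 8

56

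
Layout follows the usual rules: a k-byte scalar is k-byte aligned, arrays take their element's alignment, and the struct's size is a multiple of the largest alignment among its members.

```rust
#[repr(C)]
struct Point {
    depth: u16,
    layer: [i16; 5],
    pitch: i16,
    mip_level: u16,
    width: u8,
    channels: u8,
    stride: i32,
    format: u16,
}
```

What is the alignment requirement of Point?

member alignments: depth=2, layer=2, pitch=2, mip_level=2, width=1, channels=1, stride=4, format=2
max = 4

4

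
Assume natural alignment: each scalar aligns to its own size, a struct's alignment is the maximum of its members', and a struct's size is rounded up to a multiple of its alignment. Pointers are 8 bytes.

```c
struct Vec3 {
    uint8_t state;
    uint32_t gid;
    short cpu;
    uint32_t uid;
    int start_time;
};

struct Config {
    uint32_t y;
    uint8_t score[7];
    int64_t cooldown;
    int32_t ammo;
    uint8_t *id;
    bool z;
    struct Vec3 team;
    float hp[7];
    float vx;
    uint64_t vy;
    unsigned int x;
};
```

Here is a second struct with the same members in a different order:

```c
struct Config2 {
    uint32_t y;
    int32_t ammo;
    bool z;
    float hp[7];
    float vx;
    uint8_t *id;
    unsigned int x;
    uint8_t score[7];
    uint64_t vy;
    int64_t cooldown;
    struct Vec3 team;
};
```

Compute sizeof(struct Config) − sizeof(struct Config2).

0

Vec3: @0: state [1B, align 1] → 1; +3 pad (align 4); @4: gid [4B, align 4] → 8; @8: cpu [2B, align 2] → 10; +2 pad (align 4); @12: uid [4B, align 4] → 16; @16: start_time [4B, align 4] → 20; size 20, align 4
@0: y [4B, align 4] → 4
@4: score [7B, align 1] → 11
+5 pad (align 8)
@16: cooldown [8B, align 8] → 24
@24: ammo [4B, align 4] → 28
+4 pad (align 8)
@32: id [8B, align 8] → 40
@40: z [1B, align 1] → 41
+3 pad (align 4)
@44: team [20B, align 4] → 64
@64: hp [28B, align 4] → 92
@92: vx [4B, align 4] → 96
@96: vy [8B, align 8] → 104
@104: x [4B, align 4] → 108
+4 tail pad (align 8)
size 112, align 8
— Config2 —
@0: y [4B, align 4] → 4
@4: ammo [4B, align 4] → 8
@8: z [1B, align 1] → 9
+3 pad (align 4)
@12: hp [28B, align 4] → 40
@40: vx [4B, align 4] → 44
+4 pad (align 8)
@48: id [8B, align 8] → 56
@56: x [4B, align 4] → 60
@60: score [7B, align 1] → 67
+5 pad (align 8)
@72: vy [8B, align 8] → 80
@80: cooldown [8B, align 8] → 88
@88: team [20B, align 4] → 108
+4 tail pad (align 8)
size 112, align 8
112 − 112 = 0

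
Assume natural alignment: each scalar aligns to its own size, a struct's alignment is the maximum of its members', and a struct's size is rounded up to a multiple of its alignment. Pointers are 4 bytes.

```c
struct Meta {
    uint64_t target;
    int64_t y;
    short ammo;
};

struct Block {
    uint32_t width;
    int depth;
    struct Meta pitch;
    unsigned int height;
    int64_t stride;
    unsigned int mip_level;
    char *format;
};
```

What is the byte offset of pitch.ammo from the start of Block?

24

Meta: @0: target [8B, align 8] → 8; @8: y [8B, align 8] → 16; @16: ammo [2B, align 2] → 18; +6 tail pad (align 8); size 24, align 8
@0: width [4B, align 4] → 4
@4: depth [4B, align 4] → 8
@8: pitch [24B, align 8] → 32
within Meta: ammo at 16
8 + 16 = 24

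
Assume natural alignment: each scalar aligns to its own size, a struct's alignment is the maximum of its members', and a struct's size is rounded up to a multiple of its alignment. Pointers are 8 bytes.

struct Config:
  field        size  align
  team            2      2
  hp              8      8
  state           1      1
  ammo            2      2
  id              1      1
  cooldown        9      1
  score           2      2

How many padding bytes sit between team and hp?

6

@0: team [2B, align 2] → 2
+6 pad (align 8)
@8: hp [8B, align 8] → 16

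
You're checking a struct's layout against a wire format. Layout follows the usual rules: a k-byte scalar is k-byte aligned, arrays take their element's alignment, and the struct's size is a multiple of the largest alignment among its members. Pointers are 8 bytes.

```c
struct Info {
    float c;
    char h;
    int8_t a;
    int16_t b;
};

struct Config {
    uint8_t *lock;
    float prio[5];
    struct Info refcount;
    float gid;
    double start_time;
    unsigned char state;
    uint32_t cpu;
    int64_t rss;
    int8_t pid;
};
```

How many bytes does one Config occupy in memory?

Info: c at 0 (size 4, align 4) → ends 4; h at 4 (size 1, align 1) → ends 5; a at 5 (size 1, align 1) → ends 6; b at 6 (size 2, align 2) → ends 8; total 8 bytes, alignment 4
lock at 0 (size 8, align 8) → ends 8
prio at 8 (size 20, align 4) → ends 28
refcount at 28 (size 8, align 4) → ends 36
gid at 36 (size 4, align 4) → ends 40
start_time at 40 (size 8, align 8) → ends 48
state at 48 (size 1, align 1) → ends 49
pad 3 to align 4 for cpu
cpu at 52 (size 4, align 4) → ends 56
rss at 56 (size 8, align 8) → ends 64
pid at 64 (size 1, align 1) → ends 65
tail pad 7 to reach multiple of 8
total 72 bytes, alignment 8

72 bytes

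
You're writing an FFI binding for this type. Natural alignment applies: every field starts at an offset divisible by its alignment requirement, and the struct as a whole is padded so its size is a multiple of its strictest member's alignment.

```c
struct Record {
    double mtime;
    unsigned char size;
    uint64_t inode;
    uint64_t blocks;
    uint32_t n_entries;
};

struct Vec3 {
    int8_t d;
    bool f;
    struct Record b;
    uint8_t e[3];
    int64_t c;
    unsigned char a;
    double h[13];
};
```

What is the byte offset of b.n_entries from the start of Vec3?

Record: 0..8  mtime  (8B, 8-aligned); 8..9  size  (1B, 1-aligned); 9..16  -- padding (7B); 16..24  inode  (8B, 8-aligned); 24..32  blocks  (8B, 8-aligned); 32..36  n_entries  (4B, 4-aligned); 36..40  -- tail padding (4B); sizeof = 40, alignof = 8
0..1  d  (1B, 1-aligned)
1..2  f  (1B, 1-aligned)
2..8  -- padding (6B)
8..48  b  (40B, 8-aligned)
within Record: n_entries at 32
8 + 32 = 40

40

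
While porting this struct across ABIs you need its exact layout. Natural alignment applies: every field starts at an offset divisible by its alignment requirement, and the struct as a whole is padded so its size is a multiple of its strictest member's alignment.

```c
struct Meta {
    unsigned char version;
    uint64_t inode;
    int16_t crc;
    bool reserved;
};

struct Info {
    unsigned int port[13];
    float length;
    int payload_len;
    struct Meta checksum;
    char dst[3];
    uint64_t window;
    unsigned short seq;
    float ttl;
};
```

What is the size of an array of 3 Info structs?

336

Meta: version at 0 (size 1, align 1) → ends 1; pad 7 to align 8 for inode; inode at 8 (size 8, align 8) → ends 16; crc at 16 (size 2, align 2) → ends 18; reserved at 18 (size 1, align 1) → ends 19; tail pad 5 to reach multiple of 8; total 24 bytes, alignment 8
port at 0 (size 52, align 4) → ends 52
length at 52 (size 4, align 4) → ends 56
payload_len at 56 (size 4, align 4) → ends 60
pad 4 to align 8 for checksum
checksum at 64 (size 24, align 8) → ends 88
dst at 88 (size 3, align 1) → ends 91
pad 5 to align 8 for window
window at 96 (size 8, align 8) → ends 104
seq at 104 (size 2, align 2) → ends 106
pad 2 to align 4 for ttl
ttl at 108 (size 4, align 4) → ends 112
total 112 bytes, alignment 8
array of 3: 3 × 112 = 336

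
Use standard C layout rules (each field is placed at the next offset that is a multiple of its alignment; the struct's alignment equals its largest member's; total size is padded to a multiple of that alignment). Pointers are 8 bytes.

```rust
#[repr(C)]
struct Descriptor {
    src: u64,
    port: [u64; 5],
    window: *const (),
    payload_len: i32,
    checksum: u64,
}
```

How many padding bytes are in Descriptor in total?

src at 0 (size 8, align 8) → ends 8
port at 8 (size 40, align 8) → ends 48
window at 48 (size 8, align 8) → ends 56
payload_len at 56 (size 4, align 4) → ends 60
pad 4 to align 8 for checksum
checksum at 64 (size 8, align 8) → ends 72
total 72 bytes, alignment 8
data bytes 68, size 72 → padding 4

4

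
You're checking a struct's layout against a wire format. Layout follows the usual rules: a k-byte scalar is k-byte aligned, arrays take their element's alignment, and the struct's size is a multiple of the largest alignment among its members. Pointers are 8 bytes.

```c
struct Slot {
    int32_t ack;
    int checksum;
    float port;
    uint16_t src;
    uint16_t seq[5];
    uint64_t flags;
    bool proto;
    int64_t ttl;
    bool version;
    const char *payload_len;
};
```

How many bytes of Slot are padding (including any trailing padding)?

@0: ack [4B, align 4] → 4
@4: checksum [4B, align 4] → 8
@8: port [4B, align 4] → 12
@12: src [2B, align 2] → 14
@14: seq [10B, align 2] → 24
@24: flags [8B, align 8] → 32
@32: proto [1B, align 1] → 33
+7 pad (align 8)
@40: ttl [8B, align 8] → 48
@48: version [1B, align 1] → 49
+7 pad (align 8)
@56: payload_len [8B, align 8] → 64
size 64, align 8
data bytes 50, size 64 → padding 14

14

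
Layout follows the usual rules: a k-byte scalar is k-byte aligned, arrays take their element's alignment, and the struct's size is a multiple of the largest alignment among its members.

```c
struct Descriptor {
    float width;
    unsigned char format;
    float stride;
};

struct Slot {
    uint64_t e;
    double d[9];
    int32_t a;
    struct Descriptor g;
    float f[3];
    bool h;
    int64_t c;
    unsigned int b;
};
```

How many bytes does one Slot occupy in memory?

128 bytes

Descriptor: 0..4  width  (4B, 4-aligned); 4..5  format  (1B, 1-aligned); 5..8  -- padding (3B); 8..12  stride  (4B, 4-aligned); sizeof = 12, alignof = 4
0..8  e  (8B, 8-aligned)
8..80  d  (72B, 8-aligned)
80..84  a  (4B, 4-aligned)
84..96  g  (12B, 4-aligned)
96..108  f  (12B, 4-aligned)
108..109  h  (1B, 1-aligned)
109..112  -- padding (3B)
112..120  c  (8B, 8-aligned)
120..124  b  (4B, 4-aligned)
124..128  -- tail padding (4B)
sizeof = 128, alignof = 8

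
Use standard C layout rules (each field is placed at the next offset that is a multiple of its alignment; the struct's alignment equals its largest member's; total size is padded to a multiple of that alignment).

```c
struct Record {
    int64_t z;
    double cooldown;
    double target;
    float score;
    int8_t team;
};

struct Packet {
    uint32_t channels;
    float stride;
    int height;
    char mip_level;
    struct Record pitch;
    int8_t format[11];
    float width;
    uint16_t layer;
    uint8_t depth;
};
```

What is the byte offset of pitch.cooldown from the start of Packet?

Record: @0: z [8B, align 8] → 8; @8: cooldown [8B, align 8] → 16; @16: target [8B, align 8] → 24; @24: score [4B, align 4] → 28; @28: team [1B, align 1] → 29; +3 tail pad (align 8); size 32, align 8
@0: channels [4B, align 4] → 4
@4: stride [4B, align 4] → 8
@8: height [4B, align 4] → 12
@12: mip_level [1B, align 1] → 13
+3 pad (align 8)
@16: pitch [32B, align 8] → 48
within Record: cooldown at 8
16 + 8 = 24

24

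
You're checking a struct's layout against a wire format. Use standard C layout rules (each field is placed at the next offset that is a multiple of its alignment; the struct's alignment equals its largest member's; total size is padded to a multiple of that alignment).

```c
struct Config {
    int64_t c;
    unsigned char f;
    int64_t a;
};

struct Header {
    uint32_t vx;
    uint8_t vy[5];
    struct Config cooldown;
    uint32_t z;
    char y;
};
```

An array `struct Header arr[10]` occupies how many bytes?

480

Config: 0..8  c  (8B, 8-aligned); 8..9  f  (1B, 1-aligned); 9..16  -- padding (7B); 16..24  a  (8B, 8-aligned); sizeof = 24, alignof = 8
0..4  vx  (4B, 4-aligned)
4..9  vy  (5B, 1-aligned)
9..16  -- padding (7B)
16..40  cooldown  (24B, 8-aligned)
40..44  z  (4B, 4-aligned)
44..45  y  (1B, 1-aligned)
45..48  -- tail padding (3B)
sizeof = 48, alignof = 8
array of 10: 10 × 48 = 480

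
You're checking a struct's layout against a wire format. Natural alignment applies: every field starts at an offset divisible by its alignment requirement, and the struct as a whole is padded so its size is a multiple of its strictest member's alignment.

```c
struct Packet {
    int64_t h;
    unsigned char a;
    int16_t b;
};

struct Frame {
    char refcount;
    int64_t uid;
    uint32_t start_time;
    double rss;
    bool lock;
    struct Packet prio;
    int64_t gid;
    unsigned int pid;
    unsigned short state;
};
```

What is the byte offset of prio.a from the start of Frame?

48

Packet: @0: h [8B, align 8] → 8; @8: a [1B, align 1] → 9; +1 pad (align 2); @10: b [2B, align 2] → 12; +4 tail pad (align 8); size 16, align 8
@0: refcount [1B, align 1] → 1
+7 pad (align 8)
@8: uid [8B, align 8] → 16
@16: start_time [4B, align 4] → 20
+4 pad (align 8)
@24: rss [8B, align 8] → 32
@32: lock [1B, align 1] → 33
+7 pad (align 8)
@40: prio [16B, align 8] → 56
within Packet: a at 8
40 + 8 = 48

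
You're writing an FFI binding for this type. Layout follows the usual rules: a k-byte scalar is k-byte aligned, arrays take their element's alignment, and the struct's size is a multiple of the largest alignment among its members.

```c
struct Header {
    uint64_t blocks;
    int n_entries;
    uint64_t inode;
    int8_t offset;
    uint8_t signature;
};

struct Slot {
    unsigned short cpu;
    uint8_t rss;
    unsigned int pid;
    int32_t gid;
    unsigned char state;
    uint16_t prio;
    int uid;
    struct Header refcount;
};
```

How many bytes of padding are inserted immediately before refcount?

4

Header: blocks at 0 (size 8, align 8) → ends 8; n_entries at 8 (size 4, align 4) → ends 12; pad 4 to align 8 for inode; inode at 16 (size 8, align 8) → ends 24; offset at 24 (size 1, align 1) → ends 25; signature at 25 (size 1, align 1) → ends 26; tail pad 6 to reach multiple of 8; total 32 bytes, alignment 8
cpu at 0 (size 2, align 2) → ends 2
rss at 2 (size 1, align 1) → ends 3
pad 1 to align 4 for pid
pid at 4 (size 4, align 4) → ends 8
gid at 8 (size 4, align 4) → ends 12
state at 12 (size 1, align 1) → ends 13
pad 1 to align 2 for prio
prio at 14 (size 2, align 2) → ends 16
uid at 16 (size 4, align 4) → ends 20
pad 4 to align 8 for refcount
refcount at 24 (size 32, align 8) → ends 56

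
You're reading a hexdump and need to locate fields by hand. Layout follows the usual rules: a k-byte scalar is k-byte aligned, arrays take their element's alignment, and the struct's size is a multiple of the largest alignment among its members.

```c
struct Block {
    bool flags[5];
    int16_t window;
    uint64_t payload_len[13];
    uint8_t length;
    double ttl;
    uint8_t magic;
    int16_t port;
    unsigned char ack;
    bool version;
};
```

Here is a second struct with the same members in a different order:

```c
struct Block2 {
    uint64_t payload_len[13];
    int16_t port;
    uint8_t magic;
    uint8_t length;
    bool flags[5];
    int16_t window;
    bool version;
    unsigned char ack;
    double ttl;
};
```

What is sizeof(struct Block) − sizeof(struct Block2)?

@0: flags [5B, align 1] → 5
+1 pad (align 2)
@6: window [2B, align 2] → 8
@8: payload_len [104B, align 8] → 112
@112: length [1B, align 1] → 113
+7 pad (align 8)
@120: ttl [8B, align 8] → 128
@128: magic [1B, align 1] → 129
+1 pad (align 2)
@130: port [2B, align 2] → 132
@132: ack [1B, align 1] → 133
@133: version [1B, align 1] → 134
+2 tail pad (align 8)
size 136, align 8
— Block2 —
@0: payload_len [104B, align 8] → 104
@104: port [2B, align 2] → 106
@106: magic [1B, align 1] → 107
@107: length [1B, align 1] → 108
@108: flags [5B, align 1] → 113
+1 pad (align 2)
@114: window [2B, align 2] → 116
@116: version [1B, align 1] → 117
@117: ack [1B, align 1] → 118
+2 pad (align 8)
@120: ttl [8B, align 8] → 128
size 128, align 8
136 − 128 = 8

8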